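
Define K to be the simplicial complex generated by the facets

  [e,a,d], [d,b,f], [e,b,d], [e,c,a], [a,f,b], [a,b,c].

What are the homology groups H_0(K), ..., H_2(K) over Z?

H_0 = Z,  H_1 = Z,  H_2 = 0.

Order the vertices as a < b < c < d < e < f. Listing each simplex with vertices in this order, K has dimension 2 with simplices:

  0-simplices (6): a, b, c, d, e, f
  1-simplices (12): ab, ac, ad, ae, af, bc, bd, be, bf, ce, de, df
  2-simplices (6): abc, abf, ace, ade, bde, bdf

giving chain groups C_0 ≅ Z^6, C_1 ≅ Z^12, C_2 ≅ Z^6.

∂_1: C_1 → C_0 sends each edge [p,q] (with p < q) to q − p.
As a 6×12 matrix over Z this has rank 5, with invariant factors (1,1,1,1,1).

∂_2: C_2 → C_1 sends each 2-simplex [p,q,r] to [q,r] − [p,r] + [p,q]. For instance
  ∂bde = de − be + bd,
  ∂bdf = df − bf + bd.
As a 12×6 matrix over Z this has rank 6, with invariant factors (1,1,1,1,1,1).

Reading off H_k = ker ∂_k / im ∂_{k+1}:

  H_0: rank C_0 − rank ∂_1 = 6 − 5 = 1, and the invariant factors of ∂_1 are all 1, so H_0 ≅ Z.
  H_1: rank ker ∂_1 − rank ∂_2 = (12 − 5) − 6 = 1, and the invariant factors of ∂_2 are all 1, so H_1 ≅ Z.
  H_2: rank ker ∂_2 − rank ∂_3 = (6 − 6) − 0 = 0, and there is no ∂_3, so H_2 ≅ 0.

As a check, the Euler characteristic is 6 − 12 + 6 = 0, which agrees with 1 − 1 + 0 = 0.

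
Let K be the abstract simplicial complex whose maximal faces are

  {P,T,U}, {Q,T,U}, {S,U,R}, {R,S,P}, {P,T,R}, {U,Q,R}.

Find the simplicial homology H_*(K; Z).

H_0 ≅ Z,  H_1 ≅ Z,  H_2 = 0.

Order the vertices as P < Q < R < S < T < U. Listing each simplex with vertices in this order, K has dimension 2 with simplices:

  0-simplices (6): P, Q, R, S, T, U
  1-simplices (12): PR, PS, PT, PU, QR, QT, QU, RS, RT, RU, SU, TU
  2-simplices (6): PRS, PRT, PTU, QRU, QTU, RSU

Hence C_0 ≅ Z^6, C_1 ≅ Z^12, C_2 ≅ Z^6.

∂_1: C_1 → C_0 is given by ∂[p,q] = [q] − [p].
The 6×12 boundary matrix has rank 5 and Smith normal form diag(1,1,1,1,1).

Boundary ∂_2: C_2 → C_1 acts by ∂[p,q,r] = [q,r] − [p,r] + [p,q]. For instance
  ∂PRS = RS − PS + PR,
  ∂QRU = RU − QU + QR.
The resulting 12×6 matrix has rank 6, and its Smith normal form has invariant factors (1,1,1,1,1,1).

Now H_k = ker ∂_k / im ∂_{k+1}, so:

  H_0: rank C_0 − rank ∂_1 = 6 − 5 = 1, and the invariant factors of ∂_1 are all 1, so H_0 = Z.
  H_1: rank ker ∂_1 − rank ∂_2 = (12 − 5) − 6 = 1, and the invariant factors of ∂_2 are all 1, so H_1 = Z.
  H_2: rank ker ∂_2 − rank ∂_3 = (6 − 6) − 0 = 0, and there is no ∂_3, so H_2 = 0.

As a check, the Euler characteristic is 6 − 12 + 6 = 0, which agrees with 1 − 1 + 0 = 0.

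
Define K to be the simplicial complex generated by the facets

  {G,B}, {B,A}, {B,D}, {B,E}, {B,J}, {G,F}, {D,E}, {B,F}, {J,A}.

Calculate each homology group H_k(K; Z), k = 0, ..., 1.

We work with the vertex ordering A < B < D < E < F < G < J. The simplices of K, each written with vertices in increasing order, are:

  0-simplices (7): A, B, D, E, F, G, J
  1-simplices (9): AB, AJ, BD, BE, BF, BG, BJ, DE, FG

giving chain groups C_0 ≅ Z^7, C_1 ≅ Z^9.

The boundary map ∂_1: C_1 → C_0 is given by ∂[p,q] = [q] − [p]. For instance
  ∂BD = D − B.
The 7×9 boundary matrix has rank 6 and Smith normal form diag(1,1,1,1,1,1).

Now H_k = ker ∂_k / im ∂_{k+1}, so:

  H_0: rank C_0 − rank ∂_1 = 7 − 6 = 1, and the invariant factors of ∂_1 are all 1, so H_0 ≅ Z.
  H_1: rank ker ∂_1 − rank ∂_2 = (9 − 6) − 0 = 3, and there is no ∂_2, so H_1 ≅ Z^3.

As a check, the Euler characteristic is 7 − 9 = -2, which agrees with 1 − 3 = -2.
(K is a triangulation of a wedge of 3 circles.)

H_0 = Z,  H_1 = Z^3.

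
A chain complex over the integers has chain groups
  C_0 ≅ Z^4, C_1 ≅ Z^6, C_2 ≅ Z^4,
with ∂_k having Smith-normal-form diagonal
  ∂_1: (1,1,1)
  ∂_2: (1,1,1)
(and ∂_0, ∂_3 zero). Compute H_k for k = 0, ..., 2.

H_0: b_0 = 4 − 0 − 3 = 1; torsion from ∂_1 factors > 1: none. So H_0 ≅ Z.
H_1: b_1 = 6 − 3 − 3 = 0; torsion from ∂_2 factors > 1: none. So H_1 ≅ 0.
H_2: b_2 = 4 − 3 − 0 = 1; torsion from ∂_3 factors > 1: none. So H_2 ≅ Z.

H_0 ≅ Z,  H_1 = 0,  H_2 ≅ Z.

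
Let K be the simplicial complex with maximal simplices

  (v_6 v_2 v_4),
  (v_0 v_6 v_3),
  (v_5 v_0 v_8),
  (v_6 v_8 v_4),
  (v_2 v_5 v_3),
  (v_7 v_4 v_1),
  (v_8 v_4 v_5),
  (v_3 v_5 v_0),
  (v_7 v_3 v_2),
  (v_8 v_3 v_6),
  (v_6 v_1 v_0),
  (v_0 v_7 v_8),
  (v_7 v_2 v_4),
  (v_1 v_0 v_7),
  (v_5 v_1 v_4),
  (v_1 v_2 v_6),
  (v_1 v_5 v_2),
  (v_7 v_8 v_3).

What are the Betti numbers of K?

Fix the vertex order v_0 < v_1 < v_2 < v_3 < v_4 < v_5 < v_6 < v_7 < v_8 and write every simplex with vertices in increasing order. Then dim K = 2 and the simplices of K are:

  0-simplices (9): [v_0], [v_1], [v_2], [v_3], [v_4], [v_5], [v_6], [v_7], [v_8]
  1-simplices (27): (27 of them)
  2-simplices (18): (18 of them)

so the chain groups are C_0 ≅ Z^9, C_1 ≅ Z^27, C_2 ≅ Z^18.

Boundary ∂_1: C_1 → C_0 maps an edge to its endpoints' difference, ∂[p,q] = q − p. For instance
  ∂[v_0,v_5] = [v_5] − [v_0].
As a 9×27 matrix over Z this has rank 8, with invariant factors (1,1,1,1,1,1,1,1).

∂_2: C_2 → C_1 acts by ∂[p,q,r] = [q,r] − [p,r] + [p,q]. For instance
  ∂[v_0,v_5,v_8] = [v_5,v_8] − [v_0,v_8] + [v_0,v_5],
  ∂[v_1,v_2,v_6] = [v_2,v_6] − [v_1,v_6] + [v_1,v_2].
The resulting 27×18 matrix has rank 18, and its Smith normal form has invariant factors (1,1,1,1,1,1,1,1,1,1,1,1,1,1,1,1,1,2).

From H_k ≅ ker(∂_k) / im(∂_{k+1}) we obtain:

  H_0: rank C_0 − rank ∂_1 = 9 − 8 = 1, and the invariant factors of ∂_1 are all 1, so H_0 = Z.
  H_1: rank ker ∂_1 − rank ∂_2 = (27 − 8) − 18 = 1, and ∂_2 has invariant factor 2 > 1, so H_1 = Z ⊕ Z/2.
  H_2: rank ker ∂_2 − rank ∂_3 = (18 − 18) − 0 = 0, and there is no ∂_3, so H_2 = 0.

Hence the Betti numbers are b_0 = 1, b_1 = 1, b_2 = 0.

b_0 = 1, b_1 = 1, b_2 = 0.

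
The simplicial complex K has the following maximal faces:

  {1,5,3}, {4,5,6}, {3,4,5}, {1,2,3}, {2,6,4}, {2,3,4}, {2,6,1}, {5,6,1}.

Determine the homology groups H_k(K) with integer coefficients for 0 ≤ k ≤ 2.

K has 6 vertices, 12 edges, 8 triangles.
rank ∂_0 = 0, rank ∂_1 = 5 ⇒ b_0 = 6 − 0 − 5 = 1; all invariant factors of ∂_1 are 1 so no torsion. So H_0 = Z.
rank ∂_1 = 5, rank ∂_2 = 7 ⇒ b_1 = 12 − 5 − 7 = 0; all invariant factors of ∂_2 are 1 so no torsion. So H_1 = 0.
rank ∂_2 = 7, rank ∂_3 = 0 ⇒ b_2 = 8 − 7 − 0 = 1. So H_2 = Z.

H_0 ≅ Z,  H_1 = 0,  H_2 ≅ Z.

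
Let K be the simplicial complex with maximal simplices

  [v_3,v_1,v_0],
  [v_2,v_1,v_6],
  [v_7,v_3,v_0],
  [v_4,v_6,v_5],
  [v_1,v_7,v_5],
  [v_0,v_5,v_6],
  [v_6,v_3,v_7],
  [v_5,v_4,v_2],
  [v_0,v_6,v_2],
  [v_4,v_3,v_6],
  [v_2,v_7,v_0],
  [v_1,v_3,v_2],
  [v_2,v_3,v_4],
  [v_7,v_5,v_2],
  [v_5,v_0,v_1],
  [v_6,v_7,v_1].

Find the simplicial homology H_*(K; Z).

Fix the vertex order v_0 < v_1 < v_2 < v_3 < v_4 < v_5 < v_6 < v_7 and write every simplex with vertices in increasing order. Then dim K = 2 and the simplices of K are:

  0-simplices (8): [v_0], [v_1], [v_2], [v_3], [v_4], [v_5], [v_6], [v_7]
  1-simplices (24): (24 of them)
  2-simplices (16): (16 of them)

giving chain groups C_0 ≅ Z^8, C_1 ≅ Z^24, C_2 ≅ Z^16.

∂_1: C_1 → C_0 is given by ∂[p,q] = [q] − [p]. For instance
  ∂[v_0,v_3] = [v_3] − [v_0].
The resulting 8×24 matrix has rank 7, and its Smith normal form has invariant factors (1,1,1,1,1,1,1).

Boundary ∂_2: C_2 → C_1 maps a triangle to the signed sum of its edges. For instance
  ∂[v_2,v_3,v_4] = [v_3,v_4] − [v_2,v_4] + [v_2,v_3],
  ∂[v_0,v_2,v_6] = [v_2,v_6] − [v_0,v_6] + [v_0,v_2].
As a 24×16 matrix over Z this has rank 15, with invariant factors (1,1,1,1,1,1,1,1,1,1,1,1,1,1,1).

Now H_k = ker ∂_k / im ∂_{k+1}, so:

  H_0: rank C_0 − rank ∂_1 = 8 − 7 = 1, and the invariant factors of ∂_1 are all 1, so H_0 ≅ Z.
  H_1: rank ker ∂_1 − rank ∂_2 = (24 − 7) − 15 = 2, and the invariant factors of ∂_2 are all 1, so H_1 ≅ Z^2.
  H_2: rank ker ∂_2 − rank ∂_3 = (16 − 15) − 0 = 1, and there is no ∂_3, so H_2 ≅ Z.

As a check, the Euler characteristic is 8 − 24 + 16 = 0, which agrees with 1 − 2 + 1 = 0.

H_0 = Z,  H_1 = Z^2,  H_2 = Z.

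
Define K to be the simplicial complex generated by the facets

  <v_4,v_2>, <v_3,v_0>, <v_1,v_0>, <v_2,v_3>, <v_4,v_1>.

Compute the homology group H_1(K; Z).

H_1 = Z.

Fix the vertex order v_0 < v_1 < v_2 < v_3 < v_4 and write every simplex with vertices in increasing order. Then dim K = 1 and the simplices of K are:

  0-simplices (5): [v_0], [v_1], [v_2], [v_3], [v_4]
  1-simplices (5): [v_0,v_1], [v_0,v_3], [v_1,v_4], [v_2,v_3], [v_2,v_4]

Hence C_0 ≅ Z^5, C_1 ≅ Z^5.

The boundary map ∂_1: C_1 → C_0 is given by ∂[p,q] = [q] − [p].
This gives a 5×5 integer matrix of rank 4; reducing to Smith normal form yields diagonal entries (1,1,1,1).

Computing H_k = (kernel of ∂_k) / (image of ∂_{k+1}):

  H_1: rank ker ∂_1 − rank ∂_2 = (5 − 4) − 0 = 1, and there is no ∂_2, so H_1 = Z.

(K is a triangulation of the circle S^1.)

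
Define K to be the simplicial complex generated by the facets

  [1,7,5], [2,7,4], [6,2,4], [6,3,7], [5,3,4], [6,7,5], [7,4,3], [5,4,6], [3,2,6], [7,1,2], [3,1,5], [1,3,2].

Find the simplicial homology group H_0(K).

K has 7 vertices, 18 edges, 12 triangles.
rank ∂_0 = 0, rank ∂_1 = 6 ⇒ b_0 = 7 − 0 − 6 = 1; all invariant factors of ∂_1 are 1 so no torsion. So H_0 = Z.

H_0 ≅ Z.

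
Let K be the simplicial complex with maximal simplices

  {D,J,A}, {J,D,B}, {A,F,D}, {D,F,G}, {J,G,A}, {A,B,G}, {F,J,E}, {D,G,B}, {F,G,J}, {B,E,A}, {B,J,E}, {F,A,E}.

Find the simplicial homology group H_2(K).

We work with the vertex ordering A < B < D < E < F < G < J. The simplices of K, each written with vertices in increasing order, are:

  0-simplices (7): A, B, D, E, F, G, J
  1-simplices (18): AB, AD, AE, AF, AG, AJ, BD, BE, BG, BJ, DF, DG, DJ, EF, EJ, FG, FJ, GJ
  2-simplices (12): ABE, ABG, ADF, ADJ, AEF, AGJ, BDG, BDJ, BEJ, DFG, EFJ, FGJ

Hence C_0 ≅ Z^7, C_1 ≅ Z^18, C_2 ≅ Z^12.

The boundary map ∂_1: C_1 → C_0 is given by ∂[p,q] = [q] − [p]. For instance
  ∂AG = G − A.
The 7×18 boundary matrix has rank 6 and Smith normal form diag(1,1,1,1,1,1).

Boundary ∂_2: C_2 → C_1 acts by ∂[p,q,r] = [q,r] − [p,r] + [p,q]. For instance
  ∂ADJ = DJ − AJ + AD,
  ∂ADF = DF − AF + AD.
The 18×12 boundary matrix has rank 12 and Smith normal form diag(1,1,1,1,1,1,1,1,1,1,1,2).

From H_k ≅ ker(∂_k) / im(∂_{k+1}) we obtain:

  H_2: rank ker ∂_2 − rank ∂_3 = (12 − 12) − 0 = 0, and there is no ∂_3, so H_2 = 0.

H_2 ≅ 0.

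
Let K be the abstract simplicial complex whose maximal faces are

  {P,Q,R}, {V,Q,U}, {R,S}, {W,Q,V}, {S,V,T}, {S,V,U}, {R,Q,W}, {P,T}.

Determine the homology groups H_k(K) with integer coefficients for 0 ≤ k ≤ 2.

H_0 = Z,  H_1 = Z^2,  H_2 = 0.

K has 8 vertices, 15 edges, 6 triangles.
rank ∂_0 = 0, rank ∂_1 = 7 ⇒ b_0 = 8 − 0 − 7 = 1; all invariant factors of ∂_1 are 1 so no torsion. So H_0 ≅ Z.
rank ∂_1 = 7, rank ∂_2 = 6 ⇒ b_1 = 15 − 7 − 6 = 2; all invariant factors of ∂_2 are 1 so no torsion. So H_1 ≅ Z^2.
rank ∂_2 = 6, rank ∂_3 = 0 ⇒ b_2 = 6 − 6 − 0 = 0. So H_2 ≅ 0.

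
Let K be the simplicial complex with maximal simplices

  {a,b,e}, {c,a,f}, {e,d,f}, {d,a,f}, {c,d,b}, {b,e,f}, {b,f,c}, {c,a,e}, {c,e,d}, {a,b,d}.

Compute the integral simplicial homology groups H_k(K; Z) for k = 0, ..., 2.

Take the total order a < b < c < d < e < f on the vertex set. Then K (dimension 2) consists of the simplices:

  0-simplices (6): a, b, c, d, e, f
  1-simplices (15): ab, ac, ad, ae, af, bc, bd, be, bf, cd, ce, cf, de, df, ef
  2-simplices (10): abd, abe, ace, acf, adf, bcd, bcf, bef, cde, def

giving chain groups C_0 ≅ Z^6, C_1 ≅ Z^15, C_2 ≅ Z^10.

The boundary map ∂_1: C_1 → C_0 is given by ∂[p,q] = [q] − [p]. For instance
  ∂df = f − d.
As a 6×15 matrix over Z this has rank 5, with invariant factors (1,1,1,1,1).

The boundary map ∂_2: C_2 → C_1 acts by ∂[p,q,r] = [q,r] − [p,r] + [p,q]. For instance
  ∂abd = bd − ad + ab,
  ∂bcf = cf − bf + bc.
As a 15×10 matrix over Z this has rank 10, with invariant factors (1,1,1,1,1,1,1,1,1,2).

Reading off H_k = ker ∂_k / im ∂_{k+1}:

  H_0: rank C_0 − rank ∂_1 = 6 − 5 = 1, and the invariant factors of ∂_1 are all 1, so H_0 = Z.
  H_1: rank ker ∂_1 − rank ∂_2 = (15 − 5) − 10 = 0, and ∂_2 has invariant factor 2 > 1, so H_1 = Z_2.
  H_2: rank ker ∂_2 − rank ∂_3 = (10 − 10) − 0 = 0, and there is no ∂_3, so H_2 = 0.

As a check, the Euler characteristic is 6 − 15 + 10 = 1, which agrees with 1 − 0 + 0 = 1.
(K is a triangulation of the real projective plane RP^2.)

H_0 ≅ Z,  H_1 ≅ Z_2,  H_2 = 0.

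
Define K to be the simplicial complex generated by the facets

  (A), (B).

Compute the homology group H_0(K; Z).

H_0 ≅ Z^2.

Order the vertices as A < B. Listing each simplex with vertices in this order, K has dimension 0 with simplices:

  0-simplices (2): A, B

Hence C_0 ≅ Z^2.

From H_k ≅ ker(∂_k) / im(∂_{k+1}) we obtain:

  H_0: rank C_0 − rank ∂_1 = 2 − 0 = 2, and there is no ∂_1, so H_0 ≅ Z^2.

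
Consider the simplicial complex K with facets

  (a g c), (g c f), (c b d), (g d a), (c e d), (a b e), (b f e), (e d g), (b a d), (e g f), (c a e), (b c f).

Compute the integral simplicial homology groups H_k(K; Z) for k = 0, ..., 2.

H_0 = Z,  H_1 = Z/2Z,  H_2 = 0.

We work with the vertex ordering a < b < c < d < e < f < g. The simplices of K, each written with vertices in increasing order, are:

  0-simplices (7): a, b, c, d, e, f, g
  1-simplices (18): ab, ac, ad, ae, ag, bc, bd, be, bf, cd, ce, cf, cg, de, dg, ef, eg, fg
  2-simplices (12): abd, abe, ace, acg, adg, bcd, bcf, bef, cde, cfg, deg, efg

so the chain groups are C_0 ≅ Z^7, C_1 ≅ Z^18, C_2 ≅ Z^12.

The boundary map ∂_1: C_1 → C_0 sends each edge [p,q] (with p < q) to q − p. For instance
  ∂cg = g − c.
The resulting 7×18 matrix has rank 6, and its Smith normal form has invariant factors (1,1,1,1,1,1).

∂_2: C_2 → C_1 sends each 2-simplex [p,q,r] to [q,r] − [p,r] + [p,q]. For instance
  ∂abd = bd − ad + ab,
  ∂abe = be − ae + ab.
As a 18×12 matrix over Z this has rank 12, with invariant factors (1,1,1,1,1,1,1,1,1,1,1,2).

Computing H_k = (kernel of ∂_k) / (image of ∂_{k+1}):

  H_0: rank C_0 − rank ∂_1 = 7 − 6 = 1, and the invariant factors of ∂_1 are all 1, so H_0 = Z.
  H_1: rank ker ∂_1 − rank ∂_2 = (18 − 6) − 12 = 0, and ∂_2 has invariant factor 2 > 1, so H_1 = Z/2Z.
  H_2: rank ker ∂_2 − rank ∂_3 = (12 − 12) − 0 = 0, and there is no ∂_3, so H_2 = 0.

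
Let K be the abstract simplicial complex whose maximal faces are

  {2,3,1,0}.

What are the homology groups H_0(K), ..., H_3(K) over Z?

Take the total order 0 < 1 < 2 < 3 on the vertex set. Then K (dimension 3) consists of the simplices:

  0-simplices (4): [0], [1], [2], [3]
  1-simplices (6): [0,1], [0,2], [0,3], [1,2], [1,3], [2,3]
  2-simplices (4): [0,1,2], [0,1,3], [0,2,3], [1,2,3]
  3-simplices (1): [0,1,2,3]

giving chain groups C_0 ≅ Z^4, C_1 ≅ Z^6, C_2 ≅ Z^4, C_3 ≅ Z^1.

Boundary ∂_1: C_1 → C_0 is given by ∂[p,q] = [q] − [p].
As a 4×6 matrix over Z this has rank 3, with invariant factors (1,1,1).

Boundary ∂_2: C_2 → C_1 sends each 2-simplex [p,q,r] to [q,r] − [p,r] + [p,q]. For instance
  ∂[0,1,3] = [1,3] − [0,3] + [0,1],
  ∂[0,1,2] = [1,2] − [0,2] + [0,1].
The resulting 6×4 matrix has rank 3, and its Smith normal form has invariant factors (1,1,1).

The boundary map ∂_3: C_3 → C_2 sends each 3-simplex σ to the alternating sum Σ_i (−1)^i (σ with its i-th vertex removed). For instance
  ∂[0,1,2,3] = [1,2,3] − [0,2,3] + [0,1,3] − [0,1,2].
This gives a 4×1 integer matrix of rank 1; reducing to Smith normal form yields diagonal entries (1).

Now H_k = ker ∂_k / im ∂_{k+1}, so:

  H_0: rank C_0 − rank ∂_1 = 4 − 3 = 1, and the invariant factors of ∂_1 are all 1, so H_0 ≅ Z.
  H_1: rank ker ∂_1 − rank ∂_2 = (6 − 3) − 3 = 0, and the invariant factors of ∂_2 are all 1, so H_1 ≅ 0.
  H_2: rank ker ∂_2 − rank ∂_3 = (4 − 3) − 1 = 0, and the invariant factors of ∂_3 are all 1, so H_2 ≅ 0.
  H_3: rank ker ∂_3 − rank ∂_4 = (1 − 1) − 0 = 0, and there is no ∂_4, so H_3 ≅ 0.

(K is a triangulation of the 3-simplex.)

H_0 ≅ Z,  H_1 = 0,  H_2 = 0,  H_3 = 0.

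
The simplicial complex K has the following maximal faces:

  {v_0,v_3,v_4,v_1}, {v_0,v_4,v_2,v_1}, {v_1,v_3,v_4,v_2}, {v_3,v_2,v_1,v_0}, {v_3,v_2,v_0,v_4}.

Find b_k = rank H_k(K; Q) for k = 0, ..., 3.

Fix the vertex order v_0 < v_1 < v_2 < v_3 < v_4 and write every simplex with vertices in increasing order. Then dim K = 3 and the simplices of K are:

  0-simplices (5): [v_0], [v_1], [v_2], [v_3], [v_4]
  1-simplices (10): [v_0,v_1], [v_0,v_2], [v_0,v_3], [v_0,v_4], [v_1,v_2], [v_1,v_3], [v_1,v_4], [v_2,v_3], [v_2,v_4], [v_3,v_4]
  2-simplices (10): [v_0,v_1,v_2], [v_0,v_1,v_3], [v_0,v_1,v_4], [v_0,v_2,v_3], [v_0,v_2,v_4], [v_0,v_3,v_4], [v_1,v_2,v_3], [v_1,v_2,v_4], [v_1,v_3,v_4], [v_2,v_3,v_4]
  3-simplices (5): [v_0,v_1,v_2,v_3], [v_0,v_1,v_2,v_4], [v_0,v_1,v_3,v_4], [v_0,v_2,v_3,v_4], [v_1,v_2,v_3,v_4]

so the chain groups are C_0 ≅ Z^5, C_1 ≅ Z^10, C_2 ≅ Z^10, C_3 ≅ Z^5.

The boundary map ∂_1: C_1 → C_0 maps an edge to its endpoints' difference, ∂[p,q] = q − p. For instance
  ∂[v_3,v_4] = [v_4] − [v_3].
The resulting 5×10 matrix has rank 4, and its Smith normal form has invariant factors (1,1,1,1).

∂_2: C_2 → C_1 maps a triangle to the signed sum of its edges. For instance
  ∂[v_2,v_3,v_4] = [v_3,v_4] − [v_2,v_4] + [v_2,v_3],
  ∂[v_1,v_2,v_3] = [v_2,v_3] − [v_1,v_3] + [v_1,v_2].
As a 10×10 matrix over Z this has rank 6, with invariant factors (1,1,1,1,1,1).

The boundary map ∂_3: C_3 → C_2 sends each 3-simplex σ to the alternating sum Σ_i (−1)^i (σ with its i-th vertex removed). For instance
  ∂[v_1,v_2,v_3,v_4] = [v_2,v_3,v_4] − [v_1,v_3,v_4] + [v_1,v_2,v_4] − [v_1,v_2,v_3],
  ∂[v_0,v_2,v_3,v_4] = [v_2,v_3,v_4] − [v_0,v_3,v_4] + [v_0,v_2,v_4] − [v_0,v_2,v_3].
This gives a 10×5 integer matrix of rank 4; reducing to Smith normal form yields diagonal entries (1,1,1,1).

Now H_k = ker ∂_k / im ∂_{k+1}, so:

  H_0: rank C_0 − rank ∂_1 = 5 − 4 = 1, and the invariant factors of ∂_1 are all 1, so H_0 ≅ Z.
  H_1: rank ker ∂_1 − rank ∂_2 = (10 − 4) − 6 = 0, and the invariant factors of ∂_2 are all 1, so H_1 ≅ 0.
  H_2: rank ker ∂_2 − rank ∂_3 = (10 − 6) − 4 = 0, and the invariant factors of ∂_3 are all 1, so H_2 ≅ 0.
  H_3: rank ker ∂_3 − rank ∂_4 = (5 − 4) − 0 = 1, and there is no ∂_4, so H_3 ≅ Z.

(K is a triangulation of the 3-sphere S^3.)

Hence the Betti numbers are b_0 = 1, b_1 = 0, b_2 = 0, b_3 = 1.

b_0 = 1, b_1 = 0, b_2 = 0, b_3 = 1.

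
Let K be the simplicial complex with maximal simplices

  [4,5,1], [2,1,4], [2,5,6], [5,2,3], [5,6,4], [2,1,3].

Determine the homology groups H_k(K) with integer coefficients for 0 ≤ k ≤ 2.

Order the vertices as 1 < 2 < 3 < 4 < 5 < 6. Listing each simplex with vertices in this order, K has dimension 2 with simplices:

  0-simplices (6): [1], [2], [3], [4], [5], [6]
  1-simplices (12): [1,2], [1,3], [1,4], [1,5], [2,3], [2,4], [2,5], [2,6], [3,5], [4,5], [4,6], [5,6]
  2-simplices (6): [1,2,3], [1,2,4], [1,4,5], [2,3,5], [2,5,6], [4,5,6]

so the chain groups are C_0 ≅ Z^6, C_1 ≅ Z^12, C_2 ≅ Z^6.

Boundary ∂_1: C_1 → C_0 is given by ∂[p,q] = [q] − [p]. For instance
  ∂[1,3] = [3] − [1].
As a 6×12 matrix over Z this has rank 5, with invariant factors (1,1,1,1,1).

The boundary map ∂_2: C_2 → C_1 maps a triangle to the signed sum of its edges. For instance
  ∂[1,2,3] = [2,3] − [1,3] + [1,2],
  ∂[1,4,5] = [4,5] − [1,5] + [1,4].
This gives a 12×6 integer matrix of rank 6; reducing to Smith normal form yields diagonal entries (1,1,1,1,1,1).

Reading off H_k = ker ∂_k / im ∂_{k+1}:

  H_0: rank C_0 − rank ∂_1 = 6 − 5 = 1, and the invariant factors of ∂_1 are all 1, so H_0 = Z.
  H_1: rank ker ∂_1 − rank ∂_2 = (12 − 5) − 6 = 1, and the invariant factors of ∂_2 are all 1, so H_1 = Z.
  H_2: rank ker ∂_2 − rank ∂_3 = (6 − 6) − 0 = 0, and there is no ∂_3, so H_2 = 0.

H_0 = Z,  H_1 = Z,  H_2 = 0.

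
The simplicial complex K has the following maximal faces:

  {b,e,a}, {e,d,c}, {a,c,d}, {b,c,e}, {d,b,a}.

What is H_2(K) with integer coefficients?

H_2 = 0.

K has 5 vertices, 10 edges, 5 triangles.
rank ∂_2 = 5, rank ∂_3 = 0 ⇒ b_2 = 5 − 5 − 0 = 0. So H_2 ≅ 0.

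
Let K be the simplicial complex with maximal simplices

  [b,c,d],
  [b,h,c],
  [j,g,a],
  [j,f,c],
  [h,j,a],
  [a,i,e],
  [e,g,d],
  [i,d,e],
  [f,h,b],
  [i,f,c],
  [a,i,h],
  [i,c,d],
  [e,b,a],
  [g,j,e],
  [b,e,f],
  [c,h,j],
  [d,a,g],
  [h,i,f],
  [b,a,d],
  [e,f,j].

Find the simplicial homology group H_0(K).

Order the vertices as a < b < c < d < e < f < g < h < i < j. Listing each simplex with vertices in this order, K has dimension 2 with simplices:

  0-simplices (10): a, b, c, d, e, f, g, h, i, j
  1-simplices (30): ab, ad, ae, ag, ah, ai, aj, bc, bd, be, bf, bh, cd, cf, ch, ci, cj, de, dg, di, ef, eg, ei, ej, fh, fi, fj, gj, hi, hj
  2-simplices (20): abd, abe, adg, aei, agj, ahi, ahj, bcd, bch, bef, bfh, cdi, cfi, cfj, chj, deg, dei, efj, egj, fhi

Hence C_0 ≅ Z^10, C_1 ≅ Z^30, C_2 ≅ Z^20.

The boundary map ∂_1: C_1 → C_0 sends each edge [p,q] (with p < q) to q − p. For instance
  ∂gj = j − g.
The 10×30 boundary matrix has rank 9 and Smith normal form diag(1,1,1,1,1,1,1,1,1).

Boundary ∂_2: C_2 → C_1 sends each 2-simplex [p,q,r] to [q,r] − [p,r] + [p,q]. For instance
  ∂bch = ch − bh + bc,
  ∂ahi = hi − ai + ah.
The resulting 30×20 matrix has rank 20, and its Smith normal form has invariant factors (1,1,1,1,1,1,1,1,1,1,1,1,1,1,1,1,1,1,1,2).

Now H_k = ker ∂_k / im ∂_{k+1}, so:

  H_0: rank C_0 − rank ∂_1 = 10 − 9 = 1, and the invariant factors of ∂_1 are all 1, so H_0 = Z.

(K is a triangulation of the Klein bottle.)

H_0 = Z.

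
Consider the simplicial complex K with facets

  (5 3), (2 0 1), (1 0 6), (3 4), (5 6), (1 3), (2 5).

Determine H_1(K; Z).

H_1 = Z^2.

Fix the vertex order 0 < 1 < 2 < 3 < 4 < 5 < 6 and write every simplex with vertices in increasing order. Then dim K = 2 and the simplices of K are:

  0-simplices (7): [0], [1], [2], [3], [4], [5], [6]
  1-simplices (10): [0,1], [0,2], [0,6], [1,2], [1,3], [1,6], [2,5], [3,4], [3,5], [5,6]
  2-simplices (2): [0,1,2], [0,1,6]

giving chain groups C_0 ≅ Z^7, C_1 ≅ Z^10, C_2 ≅ Z^2.

∂_1: C_1 → C_0 sends each edge [p,q] (with p < q) to q − p. For instance
  ∂[0,2] = [2] − [0].
As a 7×10 matrix over Z this has rank 6, with invariant factors (1,1,1,1,1,1).

The boundary map ∂_2: C_2 → C_1 acts by ∂[p,q,r] = [q,r] − [p,r] + [p,q]. For instance
  ∂[0,1,6] = [1,6] − [0,6] + [0,1],
  ∂[0,1,2] = [1,2] − [0,2] + [0,1].
As a 10×2 matrix over Z this has rank 2, with invariant factors (1,1).

Computing H_k = (kernel of ∂_k) / (image of ∂_{k+1}):

  H_1: rank ker ∂_1 − rank ∂_2 = (10 − 6) − 2 = 2, and the invariant factors of ∂_2 are all 1, so H_1 ≅ Z^2.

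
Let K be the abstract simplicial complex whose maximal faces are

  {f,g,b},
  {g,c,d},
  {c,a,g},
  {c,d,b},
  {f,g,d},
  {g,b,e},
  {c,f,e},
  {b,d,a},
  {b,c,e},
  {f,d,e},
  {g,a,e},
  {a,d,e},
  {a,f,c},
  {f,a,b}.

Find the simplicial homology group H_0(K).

H_0 ≅ Z.

Take the total order a < b < c < d < e < f < g on the vertex set. Then K (dimension 2) consists of the simplices:

  0-simplices (7): a, b, c, d, e, f, g
  1-simplices (21): ab, ac, ad, ae, af, ag, bc, bd, be, bf, bg, cd, ce, cf, cg, de, df, dg, ef, eg, fg
  2-simplices (14): abd, abf, acf, acg, ade, aeg, bcd, bce, beg, bfg, cdg, cef, def, dfg

so the chain groups are C_0 ≅ Z^7, C_1 ≅ Z^21, C_2 ≅ Z^14.

Boundary ∂_1: C_1 → C_0 is given by ∂[p,q] = [q] − [p]. For instance
  ∂de = e − d.
This gives a 7×21 integer matrix of rank 6; reducing to Smith normal form yields diagonal entries (1,1,1,1,1,1).

∂_2: C_2 → C_1 sends each 2-simplex [p,q,r] to [q,r] − [p,r] + [p,q]. For instance
  ∂abd = bd − ad + ab,
  ∂dfg = fg − dg + df.
As a 21×14 matrix over Z this has rank 13, with invariant factors (1,1,1,1,1,1,1,1,1,1,1,1,1).

Computing H_k = (kernel of ∂_k) / (image of ∂_{k+1}):

  H_0: rank C_0 − rank ∂_1 = 7 − 6 = 1, and the invariant factors of ∂_1 are all 1, so H_0 ≅ Z.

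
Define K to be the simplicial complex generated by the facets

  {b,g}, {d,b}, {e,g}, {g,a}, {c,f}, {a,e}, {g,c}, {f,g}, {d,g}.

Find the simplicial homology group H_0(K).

We work with the vertex ordering a < b < c < d < e < f < g. The simplices of K, each written with vertices in increasing order, are:

  0-simplices (7): a, b, c, d, e, f, g
  1-simplices (9): ae, ag, bd, bg, cf, cg, dg, eg, fg

giving chain groups C_0 ≅ Z^7, C_1 ≅ Z^9.

The boundary map ∂_1: C_1 → C_0 is given by ∂[p,q] = [q] − [p].
This gives a 7×9 integer matrix of rank 6; reducing to Smith normal form yields diagonal entries (1,1,1,1,1,1).

Reading off H_k = ker ∂_k / im ∂_{k+1}:

  H_0: rank C_0 − rank ∂_1 = 7 − 6 = 1, and the invariant factors of ∂_1 are all 1, so H_0 ≅ Z.

H_0 = Z.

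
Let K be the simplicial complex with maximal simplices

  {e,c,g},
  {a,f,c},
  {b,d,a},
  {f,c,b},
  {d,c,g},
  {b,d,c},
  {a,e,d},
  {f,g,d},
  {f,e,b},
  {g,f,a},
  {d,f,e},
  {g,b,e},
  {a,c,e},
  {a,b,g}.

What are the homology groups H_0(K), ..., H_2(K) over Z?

Order the vertices as a < b < c < d < e < f < g. Listing each simplex with vertices in this order, K has dimension 2 with simplices:

  0-simplices (7): a, b, c, d, e, f, g
  1-simplices (21): ab, ac, ad, ae, af, ag, bc, bd, be, bf, bg, cd, ce, cf, cg, de, df, dg, ef, eg, fg
  2-simplices (14): abd, abg, ace, acf, ade, afg, bcd, bcf, bef, beg, cdg, ceg, def, dfg

Hence C_0 ≅ Z^7, C_1 ≅ Z^21, C_2 ≅ Z^14.

Boundary ∂_1: C_1 → C_0 maps an edge to its endpoints' difference, ∂[p,q] = q − p. For instance
  ∂ae = e − a.
As a 7×21 matrix over Z this has rank 6, with invariant factors (1,1,1,1,1,1).

The boundary map ∂_2: C_2 → C_1 acts by ∂[p,q,r] = [q,r] − [p,r] + [p,q]. For instance
  ∂def = ef − df + de,
  ∂beg = eg − bg + be.
This gives a 21×14 integer matrix of rank 13; reducing to Smith normal form yields diagonal entries (1,1,1,1,1,1,1,1,1,1,1,1,1).

Computing H_k = (kernel of ∂_k) / (image of ∂_{k+1}):

  H_0: rank C_0 − rank ∂_1 = 7 − 6 = 1, and the invariant factors of ∂_1 are all 1, so H_0 = Z.
  H_1: rank ker ∂_1 − rank ∂_2 = (21 − 6) − 13 = 2, and the invariant factors of ∂_2 are all 1, so H_1 = Z^2.
  H_2: rank ker ∂_2 − rank ∂_3 = (14 − 13) − 0 = 1, and there is no ∂_3, so H_2 = Z.

As a check, the Euler characteristic is 7 − 21 + 14 = 0, which agrees with 1 − 2 + 1 = 0.

H_0 ≅ Z,  H_1 ≅ Z^2,  H_2 ≅ Z.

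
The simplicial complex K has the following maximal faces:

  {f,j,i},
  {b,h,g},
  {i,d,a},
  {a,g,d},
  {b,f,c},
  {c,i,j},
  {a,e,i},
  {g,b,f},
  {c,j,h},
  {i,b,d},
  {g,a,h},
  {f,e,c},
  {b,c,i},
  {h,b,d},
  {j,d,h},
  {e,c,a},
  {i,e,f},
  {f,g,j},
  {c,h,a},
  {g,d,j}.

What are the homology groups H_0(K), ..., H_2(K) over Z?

H_0 ≅ Z,  H_1 ≅ Z ⊕ Z_2,  H_2 = 0.

Fix the vertex order a < b < c < d < e < f < g < h < i < j and write every simplex with vertices in increasing order. Then dim K = 2 and the simplices of K are:

  0-simplices (10): a, b, c, d, e, f, g, h, i, j
  1-simplices (30): ac, ad, ae, ag, ah, ai, bc, bd, bf, bg, bh, bi, ce, cf, ch, ci, cj, dg, dh, di, dj, ef, ei, fg, fi, fj, gh, gj, hj, ij
  2-simplices (20): ace, ach, adg, adi, aei, agh, bcf, bci, bdh, bdi, bfg, bgh, cef, chj, cij, dgj, dhj, efi, fgj, fij

giving chain groups C_0 ≅ Z^10, C_1 ≅ Z^30, C_2 ≅ Z^20.

Boundary ∂_1: C_1 → C_0 is given by ∂[p,q] = [q] − [p]. For instance
  ∂cf = f − c.
This gives a 10×30 integer matrix of rank 9; reducing to Smith normal form yields diagonal entries (1,1,1,1,1,1,1,1,1).

∂_2: C_2 → C_1 sends each 2-simplex [p,q,r] to [q,r] − [p,r] + [p,q]. For instance
  ∂adg = dg − ag + ad,
  ∂cef = ef − cf + ce.
The 30×20 boundary matrix has rank 20 and Smith normal form diag(1,1,1,1,1,1,1,1,1,1,1,1,1,1,1,1,1,1,1,2).

From H_k ≅ ker(∂_k) / im(∂_{k+1}) we obtain:

  H_0: rank C_0 − rank ∂_1 = 10 − 9 = 1, and the invariant factors of ∂_1 are all 1, so H_0 ≅ Z.
  H_1: rank ker ∂_1 − rank ∂_2 = (30 − 9) − 20 = 1, and ∂_2 has invariant factor 2 > 1, so H_1 ≅ Z ⊕ Z_2.
  H_2: rank ker ∂_2 − rank ∂_3 = (20 − 20) − 0 = 0, and there is no ∂_3, so H_2 ≅ 0.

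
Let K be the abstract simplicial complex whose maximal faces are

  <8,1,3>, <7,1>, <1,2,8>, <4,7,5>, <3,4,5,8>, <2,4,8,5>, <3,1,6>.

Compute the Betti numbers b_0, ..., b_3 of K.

b_0 = 1, b_1 = 1, b_2 = 0, b_3 = 0.

K has 8 vertices, 17 edges, 11 triangles, 2 3-simplices.
rank ∂_0 = 0, rank ∂_1 = 7 ⇒ b_0 = 8 − 0 − 7 = 1; all invariant factors of ∂_1 are 1 so no torsion. So H_0 ≅ Z.
rank ∂_1 = 7, rank ∂_2 = 9 ⇒ b_1 = 17 − 7 − 9 = 1; all invariant factors of ∂_2 are 1 so no torsion. So H_1 ≅ Z.
rank ∂_2 = 9, rank ∂_3 = 2 ⇒ b_2 = 11 − 9 − 2 = 0; all invariant factors of ∂_3 are 1 so no torsion. So H_2 ≅ 0.
rank ∂_3 = 2, rank ∂_4 = 0 ⇒ b_3 = 2 − 2 − 0 = 0. So H_3 ≅ 0.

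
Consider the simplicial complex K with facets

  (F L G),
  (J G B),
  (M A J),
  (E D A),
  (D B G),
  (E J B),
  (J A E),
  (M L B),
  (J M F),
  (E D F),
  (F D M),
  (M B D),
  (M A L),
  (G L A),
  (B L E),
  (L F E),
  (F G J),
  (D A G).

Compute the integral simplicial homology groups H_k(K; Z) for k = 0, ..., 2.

H_0 = Z,  H_1 = Z^2,  H_2 = Z.

Fix the vertex order A < B < D < E < F < G < J < L < M and write every simplex with vertices in increasing order. Then dim K = 2 and the simplices of K are:

  0-simplices (9): A, B, D, E, F, G, J, L, M
  1-simplices (27): AD, AE, AG, AJ, AL, AM, BD, BE, BG, BJ, BL, BM, DE, DF, DG, DM, EF, EJ, EL, FG, FJ, FL, FM, GJ, GL, JM, LM
  2-simplices (18): ADE, ADG, AEJ, AGL, AJM, ALM, BDG, BDM, BEJ, BEL, BGJ, BLM, DEF, DFM, EFL, FGJ, FGL, FJM

so the chain groups are C_0 ≅ Z^9, C_1 ≅ Z^27, C_2 ≅ Z^18.

Boundary ∂_1: C_1 → C_0 sends each edge [p,q] (with p < q) to q − p. For instance
  ∂BG = G − B.
This gives a 9×27 integer matrix of rank 8; reducing to Smith normal form yields diagonal entries (1,1,1,1,1,1,1,1).

The boundary map ∂_2: C_2 → C_1 sends each 2-simplex [p,q,r] to [q,r] − [p,r] + [p,q]. For instance
  ∂BEL = EL − BL + BE,
  ∂BDG = DG − BG + BD.
As a 27×18 matrix over Z this has rank 17, with invariant factors (1,1,1,1,1,1,1,1,1,1,1,1,1,1,1,1,1).

Now H_k = ker ∂_k / im ∂_{k+1}, so:

  H_0: rank C_0 − rank ∂_1 = 9 − 8 = 1, and the invariant factors of ∂_1 are all 1, so H_0 ≅ Z.
  H_1: rank ker ∂_1 − rank ∂_2 = (27 − 8) − 17 = 2, and the invariant factors of ∂_2 are all 1, so H_1 ≅ Z^2.
  H_2: rank ker ∂_2 − rank ∂_3 = (18 − 17) − 0 = 1, and there is no ∂_3, so H_2 ≅ Z.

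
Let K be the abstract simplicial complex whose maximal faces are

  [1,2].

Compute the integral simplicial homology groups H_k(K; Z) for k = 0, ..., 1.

H_0 ≅ Z,  H_1 = 0.

Order the vertices as 1 < 2. Listing each simplex with vertices in this order, K has dimension 1 with simplices:

  0-simplices (2): [1], [2]
  1-simplices (1): [1,2]

giving chain groups C_0 ≅ Z^2, C_1 ≅ Z^1.

The boundary map ∂_1: C_1 → C_0 sends each edge [p,q] (with p < q) to q − p.
The resulting 2×1 matrix has rank 1, and its Smith normal form has invariant factors (1).

From H_k ≅ ker(∂_k) / im(∂_{k+1}) we obtain:

  H_0: rank C_0 − rank ∂_1 = 2 − 1 = 1, and the invariant factors of ∂_1 are all 1, so H_0 = Z.
  H_1: rank ker ∂_1 − rank ∂_2 = (1 − 1) − 0 = 0, and there is no ∂_2, so H_1 = 0.

As a check, the Euler characteristic is 2 − 1 = 1, which agrees with 1 − 0 = 1.
(K is a triangulation of the 1-simplex.)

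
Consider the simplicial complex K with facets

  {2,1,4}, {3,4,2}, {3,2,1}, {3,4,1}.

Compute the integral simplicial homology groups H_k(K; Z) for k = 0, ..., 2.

H_0 ≅ Z,  H_1 = 0,  H_2 ≅ Z.

Order the vertices as 1 < 2 < 3 < 4. Listing each simplex with vertices in this order, K has dimension 2 with simplices:

  0-simplices (4): [1], [2], [3], [4]
  1-simplices (6): [1,2], [1,3], [1,4], [2,3], [2,4], [3,4]
  2-simplices (4): [1,2,3], [1,2,4], [1,3,4], [2,3,4]

so the chain groups are C_0 ≅ Z^4, C_1 ≅ Z^6, C_2 ≅ Z^4.

Boundary ∂_1: C_1 → C_0 maps an edge to its endpoints' difference, ∂[p,q] = q − p. For instance
  ∂[1,4] = [4] − [1].
The resulting 4×6 matrix has rank 3, and its Smith normal form has invariant factors (1,1,1).

The boundary map ∂_2: C_2 → C_1 maps a triangle to the signed sum of its edges. For instance
  ∂[1,3,4] = [3,4] − [1,4] + [1,3],
  ∂[1,2,3] = [2,3] − [1,3] + [1,2].
The resulting 6×4 matrix has rank 3, and its Smith normal form has invariant factors (1,1,1).

Reading off H_k = ker ∂_k / im ∂_{k+1}:

  H_0: rank C_0 − rank ∂_1 = 4 − 3 = 1, and the invariant factors of ∂_1 are all 1, so H_0 ≅ Z.
  H_1: rank ker ∂_1 − rank ∂_2 = (6 − 3) − 3 = 0, and the invariant factors of ∂_2 are all 1, so H_1 ≅ 0.
  H_2: rank ker ∂_2 − rank ∂_3 = (4 − 3) − 0 = 1, and there is no ∂_3, so H_2 ≅ Z.

As a check, the Euler characteristic is 4 − 6 + 4 = 2, which agrees with 1 − 0 + 1 = 2.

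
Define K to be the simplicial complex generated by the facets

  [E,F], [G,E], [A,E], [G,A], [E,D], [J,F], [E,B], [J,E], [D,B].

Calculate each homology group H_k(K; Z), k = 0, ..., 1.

H_0 = Z,  H_1 = Z^3.

Order the vertices as A < B < D < E < F < G < J. Listing each simplex with vertices in this order, K has dimension 1 with simplices:

  0-simplices (7): A, B, D, E, F, G, J
  1-simplices (9): AE, AG, BD, BE, DE, EF, EG, EJ, FJ

Hence C_0 ≅ Z^7, C_1 ≅ Z^9.

Boundary ∂_1: C_1 → C_0 maps an edge to its endpoints' difference, ∂[p,q] = q − p.
The 7×9 boundary matrix has rank 6 and Smith normal form diag(1,1,1,1,1,1).

Computing H_k = (kernel of ∂_k) / (image of ∂_{k+1}):

  H_0: rank C_0 − rank ∂_1 = 7 − 6 = 1, and the invariant factors of ∂_1 are all 1, so H_0 = Z.
  H_1: rank ker ∂_1 − rank ∂_2 = (9 − 6) − 0 = 3, and there is no ∂_2, so H_1 = Z^3.

As a check, the Euler characteristic is 7 − 9 = -2, which agrees with 1 − 3 = -2.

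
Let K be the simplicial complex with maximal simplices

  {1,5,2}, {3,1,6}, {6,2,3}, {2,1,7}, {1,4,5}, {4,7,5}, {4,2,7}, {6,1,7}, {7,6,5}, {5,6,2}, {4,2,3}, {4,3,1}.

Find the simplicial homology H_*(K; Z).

Fix the vertex order 1 < 2 < 3 < 4 < 5 < 6 < 7 and write every simplex with vertices in increasing order. Then dim K = 2 and the simplices of K are:

  0-simplices (7): [1], [2], [3], [4], [5], [6], [7]
  1-simplices (18): [1,2], [1,3], [1,4], [1,5], [1,6], [1,7], [2,3], [2,4], [2,5], [2,6], [2,7], [3,4], [3,6], [4,5], [4,7], [5,6], [5,7], [6,7]
  2-simplices (12): [1,2,5], [1,2,7], [1,3,4], [1,3,6], [1,4,5], [1,6,7], [2,3,4], [2,3,6], [2,4,7], [2,5,6], [4,5,7], [5,6,7]

so the chain groups are C_0 ≅ Z^7, C_1 ≅ Z^18, C_2 ≅ Z^12.

Boundary ∂_1: C_1 → C_0 is given by ∂[p,q] = [q] − [p].
This gives a 7×18 integer matrix of rank 6; reducing to Smith normal form yields diagonal entries (1,1,1,1,1,1).

Boundary ∂_2: C_2 → C_1 acts by ∂[p,q,r] = [q,r] − [p,r] + [p,q]. For instance
  ∂[1,3,6] = [3,6] − [1,6] + [1,3],
  ∂[1,2,7] = [2,7] − [1,7] + [1,2].
As a 18×12 matrix over Z this has rank 12, with invariant factors (1,1,1,1,1,1,1,1,1,1,1,2).

Reading off H_k = ker ∂_k / im ∂_{k+1}:

  H_0: rank C_0 − rank ∂_1 = 7 − 6 = 1, and the invariant factors of ∂_1 are all 1, so H_0 ≅ Z.
  H_1: rank ker ∂_1 − rank ∂_2 = (18 − 6) − 12 = 0, and ∂_2 has invariant factor 2 > 1, so H_1 ≅ Z/2.
  H_2: rank ker ∂_2 − rank ∂_3 = (12 − 12) − 0 = 0, and there is no ∂_3, so H_2 ≅ 0.

H_0 ≅ Z,  H_1 ≅ Z/2,  H_2 = 0.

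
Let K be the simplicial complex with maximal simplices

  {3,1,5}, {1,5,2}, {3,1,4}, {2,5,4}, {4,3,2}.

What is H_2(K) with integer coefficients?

Order the vertices as 1 < 2 < 3 < 4 < 5. Listing each simplex with vertices in this order, K has dimension 2 with simplices:

  0-simplices (5): [1], [2], [3], [4], [5]
  1-simplices (10): [1,2], [1,3], [1,4], [1,5], [2,3], [2,4], [2,5], [3,4], [3,5], [4,5]
  2-simplices (5): [1,2,5], [1,3,4], [1,3,5], [2,3,4], [2,4,5]

so the chain groups are C_0 ≅ Z^5, C_1 ≅ Z^10, C_2 ≅ Z^5.

∂_1: C_1 → C_0 maps an edge to its endpoints' difference, ∂[p,q] = q − p.
The 5×10 boundary matrix has rank 4 and Smith normal form diag(1,1,1,1).

∂_2: C_2 → C_1 acts by ∂[p,q,r] = [q,r] − [p,r] + [p,q]. For instance
  ∂[2,3,4] = [3,4] − [2,4] + [2,3],
  ∂[1,3,4] = [3,4] − [1,4] + [1,3].
As a 10×5 matrix over Z this has rank 5, with invariant factors (1,1,1,1,1).

Now H_k = ker ∂_k / im ∂_{k+1}, so:

  H_2: rank ker ∂_2 − rank ∂_3 = (5 − 5) − 0 = 0, and there is no ∂_3, so H_2 ≅ 0.

(K is a triangulation of the Möbius band.)

H_2 ≅ 0.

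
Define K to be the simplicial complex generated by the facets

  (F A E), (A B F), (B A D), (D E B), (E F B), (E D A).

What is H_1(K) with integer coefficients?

We work with the vertex ordering A < B < D < E < F. The simplices of K, each written with vertices in increasing order, are:

  0-simplices (5): A, B, D, E, F
  1-simplices (9): AB, AD, AE, AF, BD, BE, BF, DE, EF
  2-simplices (6): ABD, ABF, ADE, AEF, BDE, BEF

so the chain groups are C_0 ≅ Z^5, C_1 ≅ Z^9, C_2 ≅ Z^6.

Boundary ∂_1: C_1 → C_0 maps an edge to its endpoints' difference, ∂[p,q] = q − p.
The resulting 5×9 matrix has rank 4, and its Smith normal form has invariant factors (1,1,1,1).

The boundary map ∂_2: C_2 → C_1 acts by ∂[p,q,r] = [q,r] − [p,r] + [p,q]. For instance
  ∂BEF = EF − BF + BE,
  ∂AEF = EF − AF + AE.
The resulting 9×6 matrix has rank 5, and its Smith normal form has invariant factors (1,1,1,1,1).

From H_k ≅ ker(∂_k) / im(∂_{k+1}) we obtain:

  H_1: rank ker ∂_1 − rank ∂_2 = (9 − 4) − 5 = 0, and the invariant factors of ∂_2 are all 1, so H_1 ≅ 0.

H_1 = 0.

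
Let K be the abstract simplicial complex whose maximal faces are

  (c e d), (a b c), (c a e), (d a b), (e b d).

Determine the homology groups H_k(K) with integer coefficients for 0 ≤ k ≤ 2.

H_0 ≅ Z,  H_1 ≅ Z,  H_2 = 0.

We work with the vertex ordering a < b < c < d < e. The simplices of K, each written with vertices in increasing order, are:

  0-simplices (5): a, b, c, d, e
  1-simplices (10): ab, ac, ad, ae, bc, bd, be, cd, ce, de
  2-simplices (5): abc, abd, ace, bde, cde

giving chain groups C_0 ≅ Z^5, C_1 ≅ Z^10, C_2 ≅ Z^5.

Boundary ∂_1: C_1 → C_0 sends each edge [p,q] (with p < q) to q − p.
As a 5×10 matrix over Z this has rank 4, with invariant factors (1,1,1,1).

Boundary ∂_2: C_2 → C_1 sends each 2-simplex [p,q,r] to [q,r] − [p,r] + [p,q]. For instance
  ∂cde = de − ce + cd,
  ∂abc = bc − ac + ab.
This gives a 10×5 integer matrix of rank 5; reducing to Smith normal form yields diagonal entries (1,1,1,1,1).

Now H_k = ker ∂_k / im ∂_{k+1}, so:

  H_0: rank C_0 − rank ∂_1 = 5 − 4 = 1, and the invariant factors of ∂_1 are all 1, so H_0 = Z.
  H_1: rank ker ∂_1 − rank ∂_2 = (10 − 4) − 5 = 1, and the invariant factors of ∂_2 are all 1, so H_1 = Z.
  H_2: rank ker ∂_2 − rank ∂_3 = (5 − 5) − 0 = 0, and there is no ∂_3, so H_2 = 0.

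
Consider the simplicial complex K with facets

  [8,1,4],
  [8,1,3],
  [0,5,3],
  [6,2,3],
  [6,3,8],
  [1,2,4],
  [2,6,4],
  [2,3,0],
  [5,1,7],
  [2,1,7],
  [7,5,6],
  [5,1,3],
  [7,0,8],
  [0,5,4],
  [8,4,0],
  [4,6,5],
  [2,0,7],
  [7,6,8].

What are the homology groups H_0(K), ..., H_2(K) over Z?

H_0 ≅ Z,  H_1 ≅ Z^2,  H_2 ≅ Z.

Order the vertices as 0 < 1 < 2 < 3 < 4 < 5 < 6 < 7 < 8. Listing each simplex with vertices in this order, K has dimension 2 with simplices:

  0-simplices (9): [0], [1], [2], [3], [4], [5], [6], [7], [8]
  1-simplices (27): (27 of them)
  2-simplices (18): [0,2,3], [0,2,7], [0,3,5], [0,4,5], [0,4,8], [0,7,8], [1,2,4], [1,2,7], [1,3,5], [1,3,8], [1,4,8], [1,5,7], [2,3,6], [2,4,6], [3,6,8], [4,5,6], [5,6,7], [6,7,8]

so the chain groups are C_0 ≅ Z^9, C_1 ≅ Z^27, C_2 ≅ Z^18.

Boundary ∂_1: C_1 → C_0 maps an edge to its endpoints' difference, ∂[p,q] = q − p.
As a 9×27 matrix over Z this has rank 8, with invariant factors (1,1,1,1,1,1,1,1).

Boundary ∂_2: C_2 → C_1 sends each 2-simplex [p,q,r] to [q,r] − [p,r] + [p,q]. For instance
  ∂[6,7,8] = [7,8] − [6,8] + [6,7],
  ∂[0,2,3] = [2,3] − [0,3] + [0,2].
The 27×18 boundary matrix has rank 17 and Smith normal form diag(1,1,1,1,1,1,1,1,1,1,1,1,1,1,1,1,1).

Reading off H_k = ker ∂_k / im ∂_{k+1}:

  H_0: rank C_0 − rank ∂_1 = 9 − 8 = 1, and the invariant factors of ∂_1 are all 1, so H_0 = Z.
  H_1: rank ker ∂_1 − rank ∂_2 = (27 − 8) − 17 = 2, and the invariant factors of ∂_2 are all 1, so H_1 = Z^2.
  H_2: rank ker ∂_2 − rank ∂_3 = (18 − 17) − 0 = 1, and there is no ∂_3, so H_2 = Z.

As a check, the Euler characteristic is 9 − 27 + 18 = 0, which agrees with 1 − 2 + 1 = 0.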